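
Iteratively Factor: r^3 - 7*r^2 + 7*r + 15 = (r - 3)*(r^2 - 4*r - 5) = (r - 5)*(r - 3)*(r + 1)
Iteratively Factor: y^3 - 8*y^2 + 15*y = (y - 3)*(y^2 - 5*y) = (y - 5)*(y - 3)*(y)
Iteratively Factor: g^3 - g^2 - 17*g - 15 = (g + 3)*(g^2 - 4*g - 5) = (g - 5)*(g + 3)*(g + 1)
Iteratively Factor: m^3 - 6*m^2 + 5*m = (m - 1)*(m^2 - 5*m) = m*(m - 1)*(m - 5)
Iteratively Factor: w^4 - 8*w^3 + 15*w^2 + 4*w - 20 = (w + 1)*(w^3 - 9*w^2 + 24*w - 20) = (w - 2)*(w + 1)*(w^2 - 7*w + 10) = (w - 5)*(w - 2)*(w + 1)*(w - 2)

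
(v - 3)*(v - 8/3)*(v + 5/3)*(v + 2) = v^4 - 2*v^3 - 85*v^2/9 + 94*v/9 + 80/3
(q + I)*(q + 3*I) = q^2 + 4*I*q - 3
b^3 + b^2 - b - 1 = (b - 1)*(b + 1)^2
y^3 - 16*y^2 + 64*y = y*(y - 8)^2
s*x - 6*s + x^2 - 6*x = (s + x)*(x - 6)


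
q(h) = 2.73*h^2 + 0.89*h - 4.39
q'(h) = 5.46*h + 0.89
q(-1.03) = -2.41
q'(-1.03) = -4.73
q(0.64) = -2.70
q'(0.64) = 4.38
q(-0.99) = -2.60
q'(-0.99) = -4.52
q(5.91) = 96.22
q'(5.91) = 33.16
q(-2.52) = 10.70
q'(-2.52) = -12.87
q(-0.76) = -3.49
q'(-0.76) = -3.26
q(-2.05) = 5.26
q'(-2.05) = -10.30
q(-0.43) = -4.27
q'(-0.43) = -1.46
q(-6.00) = 88.55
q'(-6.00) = -31.87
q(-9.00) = 208.73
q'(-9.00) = -48.25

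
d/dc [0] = 0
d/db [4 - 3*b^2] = -6*b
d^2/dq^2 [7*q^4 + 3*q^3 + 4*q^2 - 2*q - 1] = 84*q^2 + 18*q + 8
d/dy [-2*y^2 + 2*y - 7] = 2 - 4*y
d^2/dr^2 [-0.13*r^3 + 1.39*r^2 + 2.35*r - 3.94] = 2.78 - 0.78*r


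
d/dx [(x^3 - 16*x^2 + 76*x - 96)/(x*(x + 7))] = (x^4 + 14*x^3 - 188*x^2 + 192*x + 672)/(x^2*(x^2 + 14*x + 49))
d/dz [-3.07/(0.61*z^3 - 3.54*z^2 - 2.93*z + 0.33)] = (5.6181*z^2 - 21.7356*z - 8.9951)/(0.61*z^3 - 3.54*z^2 - 2.93*z + 0.33)^2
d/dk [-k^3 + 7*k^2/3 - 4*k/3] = -3*k^2 + 14*k/3 - 4/3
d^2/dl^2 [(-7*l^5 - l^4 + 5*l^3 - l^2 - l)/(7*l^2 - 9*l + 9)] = 2*(-1029*l^7 + 3479*l^6 - 7182*l^5 + 8073*l^4 - 5044*l^3 - 1512*l^2 + 1404*l - 162)/(343*l^6 - 1323*l^5 + 3024*l^4 - 4131*l^3 + 3888*l^2 - 2187*l + 729)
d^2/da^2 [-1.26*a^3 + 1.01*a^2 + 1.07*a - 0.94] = 2.02 - 7.56*a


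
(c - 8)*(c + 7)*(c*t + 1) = c^3*t - c^2*t + c^2 - 56*c*t - c - 56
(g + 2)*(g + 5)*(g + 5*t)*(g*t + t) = g^4*t + 5*g^3*t^2 + 8*g^3*t + 40*g^2*t^2 + 17*g^2*t + 85*g*t^2 + 10*g*t + 50*t^2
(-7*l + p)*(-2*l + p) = 14*l^2 - 9*l*p + p^2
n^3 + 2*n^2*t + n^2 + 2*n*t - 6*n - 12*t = (n - 2)*(n + 3)*(n + 2*t)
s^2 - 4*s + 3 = (s - 3)*(s - 1)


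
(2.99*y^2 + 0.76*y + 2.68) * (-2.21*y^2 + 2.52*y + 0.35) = -6.6079*y^4 + 5.8552*y^3 - 2.9611*y^2 + 7.0196*y + 0.938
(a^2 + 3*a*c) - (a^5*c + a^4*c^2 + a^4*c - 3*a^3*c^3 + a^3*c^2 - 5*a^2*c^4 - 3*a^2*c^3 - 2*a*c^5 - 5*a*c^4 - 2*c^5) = -a^5*c - a^4*c^2 - a^4*c + 3*a^3*c^3 - a^3*c^2 + 5*a^2*c^4 + 3*a^2*c^3 + a^2 + 2*a*c^5 + 5*a*c^4 + 3*a*c + 2*c^5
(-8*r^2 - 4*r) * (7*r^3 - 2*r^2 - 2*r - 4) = -56*r^5 - 12*r^4 + 24*r^3 + 40*r^2 + 16*r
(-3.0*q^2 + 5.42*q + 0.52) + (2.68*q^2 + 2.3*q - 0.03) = -0.32*q^2 + 7.72*q + 0.49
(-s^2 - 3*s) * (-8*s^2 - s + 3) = 8*s^4 + 25*s^3 - 9*s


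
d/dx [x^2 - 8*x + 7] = 2*x - 8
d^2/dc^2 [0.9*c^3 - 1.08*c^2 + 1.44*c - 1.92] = 5.4*c - 2.16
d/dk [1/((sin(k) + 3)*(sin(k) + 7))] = -2*(sin(k) + 5)*cos(k)/((sin(k) + 3)^2*(sin(k) + 7)^2)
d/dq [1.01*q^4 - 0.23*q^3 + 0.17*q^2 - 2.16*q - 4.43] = 4.04*q^3 - 0.69*q^2 + 0.34*q - 2.16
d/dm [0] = 0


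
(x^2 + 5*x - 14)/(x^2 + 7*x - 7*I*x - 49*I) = (x - 2)/(x - 7*I)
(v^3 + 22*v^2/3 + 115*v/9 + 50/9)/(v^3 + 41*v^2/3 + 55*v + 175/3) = (v + 2/3)/(v + 7)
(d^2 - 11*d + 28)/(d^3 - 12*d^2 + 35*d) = (d - 4)/(d*(d - 5))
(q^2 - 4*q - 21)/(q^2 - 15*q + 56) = (q + 3)/(q - 8)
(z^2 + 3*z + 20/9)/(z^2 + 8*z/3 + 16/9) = (3*z + 5)/(3*z + 4)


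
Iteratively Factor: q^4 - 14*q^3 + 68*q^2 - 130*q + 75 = (q - 1)*(q^3 - 13*q^2 + 55*q - 75) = (q - 3)*(q - 1)*(q^2 - 10*q + 25) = (q - 5)*(q - 3)*(q - 1)*(q - 5)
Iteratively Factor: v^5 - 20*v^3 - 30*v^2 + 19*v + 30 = (v + 2)*(v^4 - 2*v^3 - 16*v^2 + 2*v + 15) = (v - 1)*(v + 2)*(v^3 - v^2 - 17*v - 15) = (v - 5)*(v - 1)*(v + 2)*(v^2 + 4*v + 3) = (v - 5)*(v - 1)*(v + 2)*(v + 3)*(v + 1)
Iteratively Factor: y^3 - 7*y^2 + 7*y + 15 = (y - 5)*(y^2 - 2*y - 3) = (y - 5)*(y + 1)*(y - 3)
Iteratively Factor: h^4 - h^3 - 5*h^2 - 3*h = (h + 1)*(h^3 - 2*h^2 - 3*h) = h*(h + 1)*(h^2 - 2*h - 3) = h*(h + 1)^2*(h - 3)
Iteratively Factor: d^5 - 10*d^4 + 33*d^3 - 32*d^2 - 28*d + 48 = (d - 2)*(d^4 - 8*d^3 + 17*d^2 + 2*d - 24) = (d - 4)*(d - 2)*(d^3 - 4*d^2 + d + 6) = (d - 4)*(d - 3)*(d - 2)*(d^2 - d - 2) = (d - 4)*(d - 3)*(d - 2)*(d + 1)*(d - 2)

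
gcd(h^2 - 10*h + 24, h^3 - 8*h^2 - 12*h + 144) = h - 6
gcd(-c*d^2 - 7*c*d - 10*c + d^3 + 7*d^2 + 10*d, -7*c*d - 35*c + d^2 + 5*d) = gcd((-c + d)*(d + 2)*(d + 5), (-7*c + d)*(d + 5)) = d + 5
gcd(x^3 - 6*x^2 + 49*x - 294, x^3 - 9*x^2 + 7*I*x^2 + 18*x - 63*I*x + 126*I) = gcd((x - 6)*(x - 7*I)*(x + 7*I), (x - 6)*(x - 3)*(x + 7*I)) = x^2 + x*(-6 + 7*I) - 42*I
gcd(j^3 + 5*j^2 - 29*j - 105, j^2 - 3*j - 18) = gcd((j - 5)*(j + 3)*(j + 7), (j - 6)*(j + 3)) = j + 3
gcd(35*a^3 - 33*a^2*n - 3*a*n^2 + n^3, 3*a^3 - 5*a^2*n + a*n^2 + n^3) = a - n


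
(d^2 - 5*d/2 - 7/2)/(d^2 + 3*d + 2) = (d - 7/2)/(d + 2)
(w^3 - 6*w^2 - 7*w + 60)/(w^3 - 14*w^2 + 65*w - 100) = (w + 3)/(w - 5)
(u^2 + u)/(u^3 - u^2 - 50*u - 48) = u/(u^2 - 2*u - 48)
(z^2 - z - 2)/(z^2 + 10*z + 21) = (z^2 - z - 2)/(z^2 + 10*z + 21)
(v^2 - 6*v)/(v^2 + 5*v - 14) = v*(v - 6)/(v^2 + 5*v - 14)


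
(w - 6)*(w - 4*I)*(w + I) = w^3 - 6*w^2 - 3*I*w^2 + 4*w + 18*I*w - 24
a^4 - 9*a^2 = a^2*(a - 3)*(a + 3)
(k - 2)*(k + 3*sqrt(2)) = k^2 - 2*k + 3*sqrt(2)*k - 6*sqrt(2)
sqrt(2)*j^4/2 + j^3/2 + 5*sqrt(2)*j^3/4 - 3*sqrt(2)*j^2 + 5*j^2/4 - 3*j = j*(j - 3/2)*(j + 4)*(sqrt(2)*j/2 + 1/2)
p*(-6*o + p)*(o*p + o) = -6*o^2*p^2 - 6*o^2*p + o*p^3 + o*p^2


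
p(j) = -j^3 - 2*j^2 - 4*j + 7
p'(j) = -3*j^2 - 4*j - 4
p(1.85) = -13.58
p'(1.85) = -21.67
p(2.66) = -36.61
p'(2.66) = -35.87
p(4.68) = -158.03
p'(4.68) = -88.43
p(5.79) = -277.31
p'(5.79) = -127.73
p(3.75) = -88.86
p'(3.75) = -61.19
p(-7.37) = 328.16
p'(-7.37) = -137.47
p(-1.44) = 11.60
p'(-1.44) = -4.46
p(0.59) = 3.74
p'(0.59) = -7.40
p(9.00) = -920.00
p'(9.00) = -283.00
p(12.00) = -2057.00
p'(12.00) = -484.00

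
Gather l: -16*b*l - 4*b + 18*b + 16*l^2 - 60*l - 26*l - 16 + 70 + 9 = 14*b + 16*l^2 + l*(-16*b - 86) + 63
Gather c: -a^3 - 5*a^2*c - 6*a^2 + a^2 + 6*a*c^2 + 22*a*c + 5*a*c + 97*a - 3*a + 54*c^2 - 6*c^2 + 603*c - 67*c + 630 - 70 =-a^3 - 5*a^2 + 94*a + c^2*(6*a + 48) + c*(-5*a^2 + 27*a + 536) + 560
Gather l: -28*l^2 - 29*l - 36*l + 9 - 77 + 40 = -28*l^2 - 65*l - 28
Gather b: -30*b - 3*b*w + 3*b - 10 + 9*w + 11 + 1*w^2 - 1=b*(-3*w - 27) + w^2 + 9*w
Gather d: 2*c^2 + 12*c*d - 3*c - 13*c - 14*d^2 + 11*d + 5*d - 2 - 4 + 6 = 2*c^2 - 16*c - 14*d^2 + d*(12*c + 16)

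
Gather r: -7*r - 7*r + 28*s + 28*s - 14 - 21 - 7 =-14*r + 56*s - 42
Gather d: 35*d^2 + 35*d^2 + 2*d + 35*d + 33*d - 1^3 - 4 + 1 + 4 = 70*d^2 + 70*d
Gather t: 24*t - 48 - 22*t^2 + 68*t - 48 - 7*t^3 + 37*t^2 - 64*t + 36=-7*t^3 + 15*t^2 + 28*t - 60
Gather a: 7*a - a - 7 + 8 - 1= 6*a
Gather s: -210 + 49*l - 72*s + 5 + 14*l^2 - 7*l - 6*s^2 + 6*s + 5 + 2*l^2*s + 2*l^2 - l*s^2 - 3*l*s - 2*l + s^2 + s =16*l^2 + 40*l + s^2*(-l - 5) + s*(2*l^2 - 3*l - 65) - 200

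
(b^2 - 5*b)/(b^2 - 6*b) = (b - 5)/(b - 6)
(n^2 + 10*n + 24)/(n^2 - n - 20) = (n + 6)/(n - 5)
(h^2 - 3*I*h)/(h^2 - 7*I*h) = (h - 3*I)/(h - 7*I)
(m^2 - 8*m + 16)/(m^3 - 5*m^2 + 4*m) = (m - 4)/(m*(m - 1))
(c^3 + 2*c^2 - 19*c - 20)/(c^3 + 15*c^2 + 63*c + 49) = (c^2 + c - 20)/(c^2 + 14*c + 49)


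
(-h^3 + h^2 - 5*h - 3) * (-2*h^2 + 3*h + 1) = 2*h^5 - 5*h^4 + 12*h^3 - 8*h^2 - 14*h - 3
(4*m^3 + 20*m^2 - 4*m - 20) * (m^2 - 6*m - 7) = 4*m^5 - 4*m^4 - 152*m^3 - 136*m^2 + 148*m + 140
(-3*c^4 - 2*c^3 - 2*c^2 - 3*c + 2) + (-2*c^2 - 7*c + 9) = -3*c^4 - 2*c^3 - 4*c^2 - 10*c + 11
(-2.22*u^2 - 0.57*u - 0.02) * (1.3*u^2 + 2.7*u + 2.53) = -2.886*u^4 - 6.735*u^3 - 7.1816*u^2 - 1.4961*u - 0.0506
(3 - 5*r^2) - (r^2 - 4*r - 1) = -6*r^2 + 4*r + 4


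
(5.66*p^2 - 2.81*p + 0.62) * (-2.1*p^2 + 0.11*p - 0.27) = -11.886*p^4 + 6.5236*p^3 - 3.1393*p^2 + 0.8269*p - 0.1674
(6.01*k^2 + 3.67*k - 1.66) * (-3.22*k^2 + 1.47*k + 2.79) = -19.3522*k^4 - 2.9827*k^3 + 27.508*k^2 + 7.7991*k - 4.6314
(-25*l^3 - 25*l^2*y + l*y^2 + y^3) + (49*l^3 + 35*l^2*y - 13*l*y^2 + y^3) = 24*l^3 + 10*l^2*y - 12*l*y^2 + 2*y^3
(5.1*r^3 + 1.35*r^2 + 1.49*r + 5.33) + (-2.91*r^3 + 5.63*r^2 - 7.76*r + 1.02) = 2.19*r^3 + 6.98*r^2 - 6.27*r + 6.35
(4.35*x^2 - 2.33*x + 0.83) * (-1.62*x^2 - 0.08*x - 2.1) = -7.047*x^4 + 3.4266*x^3 - 10.2932*x^2 + 4.8266*x - 1.743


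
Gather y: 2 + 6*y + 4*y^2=4*y^2 + 6*y + 2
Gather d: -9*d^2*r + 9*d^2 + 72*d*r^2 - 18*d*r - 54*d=d^2*(9 - 9*r) + d*(72*r^2 - 18*r - 54)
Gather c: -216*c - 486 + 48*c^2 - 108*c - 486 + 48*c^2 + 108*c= 96*c^2 - 216*c - 972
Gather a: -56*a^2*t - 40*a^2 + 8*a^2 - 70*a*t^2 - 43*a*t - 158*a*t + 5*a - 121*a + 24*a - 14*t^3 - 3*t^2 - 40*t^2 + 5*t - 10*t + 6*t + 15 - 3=a^2*(-56*t - 32) + a*(-70*t^2 - 201*t - 92) - 14*t^3 - 43*t^2 + t + 12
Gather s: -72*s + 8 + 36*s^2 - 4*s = 36*s^2 - 76*s + 8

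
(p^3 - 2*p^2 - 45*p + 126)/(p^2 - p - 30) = (p^2 + 4*p - 21)/(p + 5)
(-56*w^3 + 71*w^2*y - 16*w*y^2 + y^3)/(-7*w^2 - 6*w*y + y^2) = (8*w^2 - 9*w*y + y^2)/(w + y)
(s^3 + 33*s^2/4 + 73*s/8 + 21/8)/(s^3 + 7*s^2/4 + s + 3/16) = 2*(s + 7)/(2*s + 1)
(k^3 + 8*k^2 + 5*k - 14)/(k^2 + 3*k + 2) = (k^2 + 6*k - 7)/(k + 1)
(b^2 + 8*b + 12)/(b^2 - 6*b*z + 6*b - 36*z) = (-b - 2)/(-b + 6*z)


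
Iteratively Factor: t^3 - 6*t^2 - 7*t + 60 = (t - 4)*(t^2 - 2*t - 15) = (t - 5)*(t - 4)*(t + 3)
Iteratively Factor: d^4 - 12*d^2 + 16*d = (d)*(d^3 - 12*d + 16) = d*(d - 2)*(d^2 + 2*d - 8) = d*(d - 2)*(d + 4)*(d - 2)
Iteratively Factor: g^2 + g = (g)*(g + 1)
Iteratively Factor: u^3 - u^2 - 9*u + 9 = (u + 3)*(u^2 - 4*u + 3) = (u - 1)*(u + 3)*(u - 3)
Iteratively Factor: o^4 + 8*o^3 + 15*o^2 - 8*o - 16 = (o + 4)*(o^3 + 4*o^2 - o - 4) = (o + 1)*(o + 4)*(o^2 + 3*o - 4) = (o + 1)*(o + 4)^2*(o - 1)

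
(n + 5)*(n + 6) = n^2 + 11*n + 30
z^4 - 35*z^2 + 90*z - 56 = (z - 4)*(z - 2)*(z - 1)*(z + 7)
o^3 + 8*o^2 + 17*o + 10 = (o + 1)*(o + 2)*(o + 5)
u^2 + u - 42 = (u - 6)*(u + 7)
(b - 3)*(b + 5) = b^2 + 2*b - 15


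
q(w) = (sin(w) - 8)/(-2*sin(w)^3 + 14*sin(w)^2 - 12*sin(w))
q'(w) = (sin(w) - 8)*(6*sin(w)^2*cos(w) - 28*sin(w)*cos(w) + 12*cos(w))/(-2*sin(w)^3 + 14*sin(w)^2 - 12*sin(w))^2 + cos(w)/(-2*sin(w)^3 + 14*sin(w)^2 - 12*sin(w))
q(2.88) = 3.52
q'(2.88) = 8.40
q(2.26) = 3.92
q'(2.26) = -7.83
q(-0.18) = -3.14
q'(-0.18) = -19.97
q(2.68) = 2.75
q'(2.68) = 0.97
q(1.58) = 16528.22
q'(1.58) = -3591488.34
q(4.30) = -0.37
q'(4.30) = 0.24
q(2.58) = 2.74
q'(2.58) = -0.72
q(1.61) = 911.69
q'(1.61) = -46470.52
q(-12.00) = 2.75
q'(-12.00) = 0.80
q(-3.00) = -4.12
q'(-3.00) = 32.61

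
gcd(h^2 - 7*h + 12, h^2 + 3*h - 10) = 1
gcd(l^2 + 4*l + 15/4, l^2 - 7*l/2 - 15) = l + 5/2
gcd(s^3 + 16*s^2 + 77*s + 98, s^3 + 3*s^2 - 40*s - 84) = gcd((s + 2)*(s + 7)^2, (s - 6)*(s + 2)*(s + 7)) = s^2 + 9*s + 14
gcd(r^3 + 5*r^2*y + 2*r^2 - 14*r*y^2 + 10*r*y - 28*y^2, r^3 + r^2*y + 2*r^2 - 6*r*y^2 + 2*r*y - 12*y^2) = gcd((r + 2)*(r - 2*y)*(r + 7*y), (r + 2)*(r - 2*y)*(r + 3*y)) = -r^2 + 2*r*y - 2*r + 4*y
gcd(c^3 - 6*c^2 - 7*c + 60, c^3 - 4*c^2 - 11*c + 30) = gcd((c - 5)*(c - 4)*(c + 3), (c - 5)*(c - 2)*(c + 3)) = c^2 - 2*c - 15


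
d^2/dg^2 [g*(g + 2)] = 2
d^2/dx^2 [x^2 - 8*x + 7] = 2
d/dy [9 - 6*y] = -6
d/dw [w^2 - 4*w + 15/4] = 2*w - 4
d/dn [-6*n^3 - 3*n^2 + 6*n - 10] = -18*n^2 - 6*n + 6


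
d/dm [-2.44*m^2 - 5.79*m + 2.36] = -4.88*m - 5.79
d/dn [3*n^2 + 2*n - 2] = 6*n + 2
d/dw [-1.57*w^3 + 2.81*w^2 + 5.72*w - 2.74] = -4.71*w^2 + 5.62*w + 5.72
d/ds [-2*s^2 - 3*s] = -4*s - 3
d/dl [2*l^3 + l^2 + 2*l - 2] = 6*l^2 + 2*l + 2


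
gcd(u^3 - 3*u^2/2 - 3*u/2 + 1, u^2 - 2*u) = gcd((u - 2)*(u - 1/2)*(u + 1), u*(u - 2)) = u - 2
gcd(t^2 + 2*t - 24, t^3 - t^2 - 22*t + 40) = t - 4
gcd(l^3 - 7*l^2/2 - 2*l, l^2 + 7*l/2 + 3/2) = l + 1/2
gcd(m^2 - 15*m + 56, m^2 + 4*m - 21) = 1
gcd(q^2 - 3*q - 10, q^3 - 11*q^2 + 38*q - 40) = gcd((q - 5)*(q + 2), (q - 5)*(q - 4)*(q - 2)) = q - 5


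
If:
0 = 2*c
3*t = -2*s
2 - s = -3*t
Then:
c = 0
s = 2/3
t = -4/9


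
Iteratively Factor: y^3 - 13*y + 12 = (y + 4)*(y^2 - 4*y + 3) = (y - 1)*(y + 4)*(y - 3)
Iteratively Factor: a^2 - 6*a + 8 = (a - 2)*(a - 4)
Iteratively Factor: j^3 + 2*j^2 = (j + 2)*(j^2) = j*(j + 2)*(j)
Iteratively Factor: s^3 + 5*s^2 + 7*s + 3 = (s + 1)*(s^2 + 4*s + 3) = (s + 1)*(s + 3)*(s + 1)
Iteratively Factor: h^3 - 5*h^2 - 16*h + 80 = (h - 4)*(h^2 - h - 20) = (h - 5)*(h - 4)*(h + 4)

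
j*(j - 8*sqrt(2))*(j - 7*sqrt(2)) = j^3 - 15*sqrt(2)*j^2 + 112*j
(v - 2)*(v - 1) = v^2 - 3*v + 2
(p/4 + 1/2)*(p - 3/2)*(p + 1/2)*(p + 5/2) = p^4/4 + 7*p^3/8 - p^2/16 - 67*p/32 - 15/16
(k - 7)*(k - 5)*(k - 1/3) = k^3 - 37*k^2/3 + 39*k - 35/3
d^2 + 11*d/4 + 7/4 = (d + 1)*(d + 7/4)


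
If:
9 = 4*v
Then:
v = 9/4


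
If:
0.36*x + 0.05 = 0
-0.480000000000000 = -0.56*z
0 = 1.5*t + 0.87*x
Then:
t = 0.08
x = -0.14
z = 0.86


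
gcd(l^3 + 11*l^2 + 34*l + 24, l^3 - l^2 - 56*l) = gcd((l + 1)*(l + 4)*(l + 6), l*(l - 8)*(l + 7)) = 1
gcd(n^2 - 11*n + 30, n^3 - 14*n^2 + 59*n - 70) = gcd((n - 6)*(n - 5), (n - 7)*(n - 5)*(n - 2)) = n - 5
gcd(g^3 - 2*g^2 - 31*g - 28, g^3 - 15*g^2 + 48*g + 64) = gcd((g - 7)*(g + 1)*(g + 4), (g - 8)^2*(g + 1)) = g + 1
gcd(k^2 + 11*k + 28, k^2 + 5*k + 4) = k + 4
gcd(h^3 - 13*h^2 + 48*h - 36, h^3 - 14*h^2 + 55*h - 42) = h^2 - 7*h + 6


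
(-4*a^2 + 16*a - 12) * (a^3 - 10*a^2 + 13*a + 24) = -4*a^5 + 56*a^4 - 224*a^3 + 232*a^2 + 228*a - 288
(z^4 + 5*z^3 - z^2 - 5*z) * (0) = 0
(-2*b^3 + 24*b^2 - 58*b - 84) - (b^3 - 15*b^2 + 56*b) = -3*b^3 + 39*b^2 - 114*b - 84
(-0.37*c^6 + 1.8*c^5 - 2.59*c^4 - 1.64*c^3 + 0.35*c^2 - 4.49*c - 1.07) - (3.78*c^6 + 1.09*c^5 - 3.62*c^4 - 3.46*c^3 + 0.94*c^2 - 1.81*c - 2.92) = -4.15*c^6 + 0.71*c^5 + 1.03*c^4 + 1.82*c^3 - 0.59*c^2 - 2.68*c + 1.85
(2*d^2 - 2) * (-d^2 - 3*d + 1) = -2*d^4 - 6*d^3 + 4*d^2 + 6*d - 2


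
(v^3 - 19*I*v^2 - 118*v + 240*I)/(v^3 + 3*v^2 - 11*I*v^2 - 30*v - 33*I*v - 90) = (v - 8*I)/(v + 3)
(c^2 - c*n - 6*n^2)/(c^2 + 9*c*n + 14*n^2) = (c - 3*n)/(c + 7*n)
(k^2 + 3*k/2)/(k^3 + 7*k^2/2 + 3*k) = 1/(k + 2)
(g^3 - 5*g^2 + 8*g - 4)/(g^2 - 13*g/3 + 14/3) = 3*(g^2 - 3*g + 2)/(3*g - 7)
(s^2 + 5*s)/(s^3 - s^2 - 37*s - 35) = s/(s^2 - 6*s - 7)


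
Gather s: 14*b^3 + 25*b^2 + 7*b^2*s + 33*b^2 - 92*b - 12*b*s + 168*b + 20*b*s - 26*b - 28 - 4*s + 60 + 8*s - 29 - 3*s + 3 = 14*b^3 + 58*b^2 + 50*b + s*(7*b^2 + 8*b + 1) + 6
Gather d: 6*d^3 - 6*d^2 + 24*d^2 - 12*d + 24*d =6*d^3 + 18*d^2 + 12*d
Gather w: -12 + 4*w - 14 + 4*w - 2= 8*w - 28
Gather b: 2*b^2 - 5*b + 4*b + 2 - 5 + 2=2*b^2 - b - 1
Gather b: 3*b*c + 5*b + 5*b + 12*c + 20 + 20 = b*(3*c + 10) + 12*c + 40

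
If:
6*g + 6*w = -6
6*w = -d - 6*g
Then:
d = 6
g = -w - 1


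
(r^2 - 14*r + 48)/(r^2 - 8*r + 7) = (r^2 - 14*r + 48)/(r^2 - 8*r + 7)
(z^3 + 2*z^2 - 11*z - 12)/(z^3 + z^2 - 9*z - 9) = (z + 4)/(z + 3)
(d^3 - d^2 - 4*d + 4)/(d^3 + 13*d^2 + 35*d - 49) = (d^2 - 4)/(d^2 + 14*d + 49)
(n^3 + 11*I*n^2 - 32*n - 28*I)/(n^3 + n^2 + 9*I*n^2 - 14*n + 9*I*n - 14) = (n + 2*I)/(n + 1)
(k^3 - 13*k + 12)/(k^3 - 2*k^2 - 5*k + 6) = (k + 4)/(k + 2)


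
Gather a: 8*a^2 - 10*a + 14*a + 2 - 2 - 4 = 8*a^2 + 4*a - 4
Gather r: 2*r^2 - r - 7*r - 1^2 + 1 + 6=2*r^2 - 8*r + 6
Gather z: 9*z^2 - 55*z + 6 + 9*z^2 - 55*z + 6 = 18*z^2 - 110*z + 12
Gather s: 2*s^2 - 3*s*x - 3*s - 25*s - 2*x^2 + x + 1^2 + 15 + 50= 2*s^2 + s*(-3*x - 28) - 2*x^2 + x + 66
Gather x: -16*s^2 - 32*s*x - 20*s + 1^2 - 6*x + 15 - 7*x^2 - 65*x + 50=-16*s^2 - 20*s - 7*x^2 + x*(-32*s - 71) + 66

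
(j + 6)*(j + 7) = j^2 + 13*j + 42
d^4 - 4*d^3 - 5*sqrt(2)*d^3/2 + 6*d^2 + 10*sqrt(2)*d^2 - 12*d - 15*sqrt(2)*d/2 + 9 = (d - 3)*(d - 1)*(d - 3*sqrt(2)/2)*(d - sqrt(2))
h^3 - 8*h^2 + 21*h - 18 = (h - 3)^2*(h - 2)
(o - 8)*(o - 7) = o^2 - 15*o + 56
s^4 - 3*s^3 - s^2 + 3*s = s*(s - 3)*(s - 1)*(s + 1)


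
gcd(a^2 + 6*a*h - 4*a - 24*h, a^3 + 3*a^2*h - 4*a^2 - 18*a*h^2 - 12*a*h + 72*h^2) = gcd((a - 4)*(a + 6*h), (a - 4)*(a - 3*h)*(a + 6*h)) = a^2 + 6*a*h - 4*a - 24*h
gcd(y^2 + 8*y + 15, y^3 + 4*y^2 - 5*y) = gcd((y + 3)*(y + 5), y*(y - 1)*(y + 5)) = y + 5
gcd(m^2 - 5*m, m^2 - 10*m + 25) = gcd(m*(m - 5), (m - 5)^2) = m - 5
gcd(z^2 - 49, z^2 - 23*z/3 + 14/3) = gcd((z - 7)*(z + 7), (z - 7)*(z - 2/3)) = z - 7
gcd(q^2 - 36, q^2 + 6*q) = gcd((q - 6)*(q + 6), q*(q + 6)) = q + 6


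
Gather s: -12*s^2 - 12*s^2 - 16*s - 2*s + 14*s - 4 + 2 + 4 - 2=-24*s^2 - 4*s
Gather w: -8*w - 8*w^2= -8*w^2 - 8*w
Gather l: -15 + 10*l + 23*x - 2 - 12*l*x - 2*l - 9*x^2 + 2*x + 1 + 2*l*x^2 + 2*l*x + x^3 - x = l*(2*x^2 - 10*x + 8) + x^3 - 9*x^2 + 24*x - 16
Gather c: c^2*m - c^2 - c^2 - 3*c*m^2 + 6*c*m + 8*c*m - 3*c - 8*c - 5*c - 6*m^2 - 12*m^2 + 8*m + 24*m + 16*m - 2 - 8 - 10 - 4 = c^2*(m - 2) + c*(-3*m^2 + 14*m - 16) - 18*m^2 + 48*m - 24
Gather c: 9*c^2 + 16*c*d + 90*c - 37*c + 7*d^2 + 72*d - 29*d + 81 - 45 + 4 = 9*c^2 + c*(16*d + 53) + 7*d^2 + 43*d + 40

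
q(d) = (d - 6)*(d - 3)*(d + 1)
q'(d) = (d - 6)*(d - 3) + (d - 6)*(d + 1) + (d - 3)*(d + 1)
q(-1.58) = -20.14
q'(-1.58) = 41.77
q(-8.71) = -1328.08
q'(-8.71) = 375.95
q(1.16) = 19.24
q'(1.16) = -5.52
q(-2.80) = -91.87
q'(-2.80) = 77.32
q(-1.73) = -26.69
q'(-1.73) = 45.66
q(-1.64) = -22.69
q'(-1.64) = 43.31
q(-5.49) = -438.00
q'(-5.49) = 187.26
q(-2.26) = -54.74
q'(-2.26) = 60.48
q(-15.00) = -5292.00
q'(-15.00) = 924.00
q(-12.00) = -2970.00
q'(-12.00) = 633.00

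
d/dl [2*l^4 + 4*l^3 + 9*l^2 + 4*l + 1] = 8*l^3 + 12*l^2 + 18*l + 4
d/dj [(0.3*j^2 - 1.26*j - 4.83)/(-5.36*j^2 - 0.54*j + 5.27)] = (-6.9156*j^2 - 48.6156*j - 9.2484)/(28.7296*j^4 + 5.7888*j^3 - 56.2028*j^2 - 5.6916*j + 27.7729)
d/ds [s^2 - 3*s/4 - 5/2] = 2*s - 3/4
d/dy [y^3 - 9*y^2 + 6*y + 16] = 3*y^2 - 18*y + 6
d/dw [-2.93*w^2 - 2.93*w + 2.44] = -5.86*w - 2.93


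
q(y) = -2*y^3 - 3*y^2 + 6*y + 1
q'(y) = -6*y^2 - 6*y + 6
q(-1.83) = -7.77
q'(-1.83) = -3.11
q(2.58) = -37.84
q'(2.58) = -49.42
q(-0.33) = -1.23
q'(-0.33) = 7.33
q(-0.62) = -3.40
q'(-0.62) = 7.41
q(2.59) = -38.33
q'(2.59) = -49.79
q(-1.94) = -7.33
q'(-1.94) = -4.94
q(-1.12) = -6.67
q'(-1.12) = 5.19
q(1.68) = -6.87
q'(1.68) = -21.01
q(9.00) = -1646.00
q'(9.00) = -534.00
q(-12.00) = 2953.00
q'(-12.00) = -786.00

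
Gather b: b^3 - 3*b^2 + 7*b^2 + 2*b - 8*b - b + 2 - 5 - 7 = b^3 + 4*b^2 - 7*b - 10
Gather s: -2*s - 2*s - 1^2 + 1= -4*s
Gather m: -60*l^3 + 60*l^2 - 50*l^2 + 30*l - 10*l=-60*l^3 + 10*l^2 + 20*l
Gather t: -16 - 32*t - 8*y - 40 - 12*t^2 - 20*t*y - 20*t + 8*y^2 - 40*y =-12*t^2 + t*(-20*y - 52) + 8*y^2 - 48*y - 56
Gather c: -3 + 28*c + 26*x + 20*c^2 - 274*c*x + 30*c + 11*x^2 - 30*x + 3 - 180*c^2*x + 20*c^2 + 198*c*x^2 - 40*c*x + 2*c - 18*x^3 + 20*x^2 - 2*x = c^2*(40 - 180*x) + c*(198*x^2 - 314*x + 60) - 18*x^3 + 31*x^2 - 6*x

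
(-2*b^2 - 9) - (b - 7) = -2*b^2 - b - 2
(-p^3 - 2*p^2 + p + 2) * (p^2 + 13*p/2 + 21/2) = -p^5 - 17*p^4/2 - 45*p^3/2 - 25*p^2/2 + 47*p/2 + 21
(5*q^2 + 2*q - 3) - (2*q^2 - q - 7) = 3*q^2 + 3*q + 4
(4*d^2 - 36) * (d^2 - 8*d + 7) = 4*d^4 - 32*d^3 - 8*d^2 + 288*d - 252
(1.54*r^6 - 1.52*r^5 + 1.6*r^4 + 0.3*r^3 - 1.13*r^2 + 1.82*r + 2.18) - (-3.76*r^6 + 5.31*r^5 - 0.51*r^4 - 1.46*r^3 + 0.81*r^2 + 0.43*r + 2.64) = 5.3*r^6 - 6.83*r^5 + 2.11*r^4 + 1.76*r^3 - 1.94*r^2 + 1.39*r - 0.46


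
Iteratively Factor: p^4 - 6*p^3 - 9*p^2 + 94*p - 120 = (p + 4)*(p^3 - 10*p^2 + 31*p - 30) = (p - 5)*(p + 4)*(p^2 - 5*p + 6) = (p - 5)*(p - 2)*(p + 4)*(p - 3)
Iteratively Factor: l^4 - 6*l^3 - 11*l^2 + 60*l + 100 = (l - 5)*(l^3 - l^2 - 16*l - 20) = (l - 5)*(l + 2)*(l^2 - 3*l - 10) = (l - 5)^2*(l + 2)*(l + 2)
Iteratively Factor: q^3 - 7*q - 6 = (q - 3)*(q^2 + 3*q + 2) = (q - 3)*(q + 2)*(q + 1)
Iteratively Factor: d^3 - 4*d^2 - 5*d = (d - 5)*(d^2 + d) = d*(d - 5)*(d + 1)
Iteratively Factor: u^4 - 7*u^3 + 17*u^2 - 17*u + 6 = (u - 3)*(u^3 - 4*u^2 + 5*u - 2) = (u - 3)*(u - 1)*(u^2 - 3*u + 2) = (u - 3)*(u - 2)*(u - 1)*(u - 1)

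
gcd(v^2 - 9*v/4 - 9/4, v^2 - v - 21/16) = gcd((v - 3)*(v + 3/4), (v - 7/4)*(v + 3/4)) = v + 3/4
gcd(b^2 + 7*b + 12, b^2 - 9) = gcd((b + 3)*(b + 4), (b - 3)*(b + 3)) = b + 3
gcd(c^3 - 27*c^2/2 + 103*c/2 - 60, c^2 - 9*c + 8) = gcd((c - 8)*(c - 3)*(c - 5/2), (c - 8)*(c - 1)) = c - 8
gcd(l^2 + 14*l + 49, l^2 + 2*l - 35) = l + 7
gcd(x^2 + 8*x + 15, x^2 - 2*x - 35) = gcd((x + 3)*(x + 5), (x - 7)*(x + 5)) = x + 5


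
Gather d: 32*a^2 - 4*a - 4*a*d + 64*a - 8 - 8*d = 32*a^2 + 60*a + d*(-4*a - 8) - 8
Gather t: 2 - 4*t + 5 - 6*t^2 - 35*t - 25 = -6*t^2 - 39*t - 18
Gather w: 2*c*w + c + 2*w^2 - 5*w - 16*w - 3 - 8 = c + 2*w^2 + w*(2*c - 21) - 11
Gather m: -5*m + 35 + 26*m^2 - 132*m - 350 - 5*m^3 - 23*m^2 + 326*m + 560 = -5*m^3 + 3*m^2 + 189*m + 245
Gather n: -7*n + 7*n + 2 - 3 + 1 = 0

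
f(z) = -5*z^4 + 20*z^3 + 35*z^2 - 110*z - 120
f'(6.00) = -1850.00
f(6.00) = -1680.00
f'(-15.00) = 79840.00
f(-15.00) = -311220.00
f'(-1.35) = -45.94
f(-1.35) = 26.47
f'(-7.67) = 11907.19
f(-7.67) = -23545.84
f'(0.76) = -30.92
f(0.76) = -176.27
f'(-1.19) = -74.63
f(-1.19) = 16.73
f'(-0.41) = -127.24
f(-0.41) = -70.54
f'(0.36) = -77.96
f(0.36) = -154.21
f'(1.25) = 32.19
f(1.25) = -175.96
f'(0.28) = -86.14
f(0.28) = -147.65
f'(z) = -20*z^3 + 60*z^2 + 70*z - 110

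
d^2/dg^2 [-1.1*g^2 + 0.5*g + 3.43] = -2.20000000000000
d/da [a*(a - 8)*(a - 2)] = 3*a^2 - 20*a + 16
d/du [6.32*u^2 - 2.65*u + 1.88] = 12.64*u - 2.65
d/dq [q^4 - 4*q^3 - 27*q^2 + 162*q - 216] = 4*q^3 - 12*q^2 - 54*q + 162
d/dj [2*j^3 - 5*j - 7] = 6*j^2 - 5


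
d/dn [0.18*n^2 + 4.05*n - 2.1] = 0.36*n + 4.05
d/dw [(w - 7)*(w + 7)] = 2*w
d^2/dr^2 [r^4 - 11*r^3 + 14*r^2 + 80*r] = 12*r^2 - 66*r + 28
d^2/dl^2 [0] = 0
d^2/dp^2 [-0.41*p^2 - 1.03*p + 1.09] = -0.820000000000000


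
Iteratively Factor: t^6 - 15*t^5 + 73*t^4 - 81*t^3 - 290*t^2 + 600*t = (t - 3)*(t^5 - 12*t^4 + 37*t^3 + 30*t^2 - 200*t) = (t - 4)*(t - 3)*(t^4 - 8*t^3 + 5*t^2 + 50*t) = t*(t - 4)*(t - 3)*(t^3 - 8*t^2 + 5*t + 50) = t*(t - 5)*(t - 4)*(t - 3)*(t^2 - 3*t - 10) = t*(t - 5)^2*(t - 4)*(t - 3)*(t + 2)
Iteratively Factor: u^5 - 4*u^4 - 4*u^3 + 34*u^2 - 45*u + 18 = (u + 3)*(u^4 - 7*u^3 + 17*u^2 - 17*u + 6) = (u - 2)*(u + 3)*(u^3 - 5*u^2 + 7*u - 3) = (u - 2)*(u - 1)*(u + 3)*(u^2 - 4*u + 3) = (u - 2)*(u - 1)^2*(u + 3)*(u - 3)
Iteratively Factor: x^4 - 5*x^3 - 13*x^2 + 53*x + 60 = (x + 3)*(x^3 - 8*x^2 + 11*x + 20) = (x - 4)*(x + 3)*(x^2 - 4*x - 5) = (x - 4)*(x + 1)*(x + 3)*(x - 5)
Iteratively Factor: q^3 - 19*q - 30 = (q + 2)*(q^2 - 2*q - 15) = (q + 2)*(q + 3)*(q - 5)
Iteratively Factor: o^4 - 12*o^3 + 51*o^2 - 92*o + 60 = (o - 3)*(o^3 - 9*o^2 + 24*o - 20) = (o - 3)*(o - 2)*(o^2 - 7*o + 10) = (o - 3)*(o - 2)^2*(o - 5)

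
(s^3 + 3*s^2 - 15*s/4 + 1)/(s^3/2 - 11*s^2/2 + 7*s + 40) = (4*s^3 + 12*s^2 - 15*s + 4)/(2*(s^3 - 11*s^2 + 14*s + 80))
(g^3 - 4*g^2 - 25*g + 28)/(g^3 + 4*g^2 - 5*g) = (g^2 - 3*g - 28)/(g*(g + 5))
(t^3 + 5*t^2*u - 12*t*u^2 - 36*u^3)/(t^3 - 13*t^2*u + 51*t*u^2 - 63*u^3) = (t^2 + 8*t*u + 12*u^2)/(t^2 - 10*t*u + 21*u^2)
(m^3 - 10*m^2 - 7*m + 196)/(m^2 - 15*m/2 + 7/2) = 2*(m^2 - 3*m - 28)/(2*m - 1)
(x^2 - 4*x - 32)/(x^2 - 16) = (x - 8)/(x - 4)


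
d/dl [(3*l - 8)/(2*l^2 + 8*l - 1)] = (-6*l^2 + 32*l + 61)/(4*l^4 + 32*l^3 + 60*l^2 - 16*l + 1)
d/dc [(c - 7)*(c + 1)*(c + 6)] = 3*c^2 - 43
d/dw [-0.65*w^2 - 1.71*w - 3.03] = -1.3*w - 1.71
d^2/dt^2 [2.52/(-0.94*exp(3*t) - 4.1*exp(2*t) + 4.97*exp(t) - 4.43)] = (-2.52*(2.82*exp(2*t) + 8.2*exp(t) - 4.97)*(5.64*exp(2*t) + 16.4*exp(t) - 9.94)*exp(t) + (21.3192*exp(2*t) + 41.328*exp(t) - 12.5244)*(0.94*exp(3*t) + 4.1*exp(2*t) - 4.97*exp(t) + 4.43))*exp(t)/(0.94*exp(3*t) + 4.1*exp(2*t) - 4.97*exp(t) + 4.43)^3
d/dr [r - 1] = 1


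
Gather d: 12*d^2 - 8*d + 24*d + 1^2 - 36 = 12*d^2 + 16*d - 35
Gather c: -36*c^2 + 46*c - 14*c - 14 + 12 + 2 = -36*c^2 + 32*c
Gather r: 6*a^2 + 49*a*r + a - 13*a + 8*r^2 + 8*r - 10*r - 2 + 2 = 6*a^2 - 12*a + 8*r^2 + r*(49*a - 2)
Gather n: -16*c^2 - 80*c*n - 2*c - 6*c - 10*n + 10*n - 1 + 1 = -16*c^2 - 80*c*n - 8*c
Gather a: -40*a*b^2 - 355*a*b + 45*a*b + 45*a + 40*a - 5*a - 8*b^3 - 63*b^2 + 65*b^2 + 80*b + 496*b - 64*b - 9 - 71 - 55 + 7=a*(-40*b^2 - 310*b + 80) - 8*b^3 + 2*b^2 + 512*b - 128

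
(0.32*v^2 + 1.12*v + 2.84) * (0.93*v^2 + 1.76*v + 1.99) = 0.2976*v^4 + 1.6048*v^3 + 5.2492*v^2 + 7.2272*v + 5.6516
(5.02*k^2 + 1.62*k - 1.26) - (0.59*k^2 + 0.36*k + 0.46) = 4.43*k^2 + 1.26*k - 1.72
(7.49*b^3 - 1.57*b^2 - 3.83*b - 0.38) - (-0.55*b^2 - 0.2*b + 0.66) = 7.49*b^3 - 1.02*b^2 - 3.63*b - 1.04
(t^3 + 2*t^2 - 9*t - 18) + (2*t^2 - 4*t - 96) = t^3 + 4*t^2 - 13*t - 114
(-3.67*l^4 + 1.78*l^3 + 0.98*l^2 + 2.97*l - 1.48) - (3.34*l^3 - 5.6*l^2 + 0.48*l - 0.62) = -3.67*l^4 - 1.56*l^3 + 6.58*l^2 + 2.49*l - 0.86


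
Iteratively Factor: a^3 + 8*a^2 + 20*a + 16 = (a + 4)*(a^2 + 4*a + 4) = (a + 2)*(a + 4)*(a + 2)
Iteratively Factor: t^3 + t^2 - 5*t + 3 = (t - 1)*(t^2 + 2*t - 3) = (t - 1)*(t + 3)*(t - 1)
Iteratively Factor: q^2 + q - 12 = (q - 3)*(q + 4)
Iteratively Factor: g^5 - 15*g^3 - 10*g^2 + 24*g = (g + 2)*(g^4 - 2*g^3 - 11*g^2 + 12*g) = (g - 1)*(g + 2)*(g^3 - g^2 - 12*g) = (g - 1)*(g + 2)*(g + 3)*(g^2 - 4*g) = (g - 4)*(g - 1)*(g + 2)*(g + 3)*(g)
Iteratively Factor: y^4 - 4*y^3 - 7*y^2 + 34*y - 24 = (y - 1)*(y^3 - 3*y^2 - 10*y + 24) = (y - 1)*(y + 3)*(y^2 - 6*y + 8) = (y - 2)*(y - 1)*(y + 3)*(y - 4)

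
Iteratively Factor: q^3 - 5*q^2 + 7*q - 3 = (q - 1)*(q^2 - 4*q + 3) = (q - 3)*(q - 1)*(q - 1)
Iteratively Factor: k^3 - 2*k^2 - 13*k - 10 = (k + 1)*(k^2 - 3*k - 10) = (k + 1)*(k + 2)*(k - 5)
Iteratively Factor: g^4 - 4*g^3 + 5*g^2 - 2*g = (g - 2)*(g^3 - 2*g^2 + g) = (g - 2)*(g - 1)*(g^2 - g) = (g - 2)*(g - 1)^2*(g)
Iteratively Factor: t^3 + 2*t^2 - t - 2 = (t + 2)*(t^2 - 1) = (t + 1)*(t + 2)*(t - 1)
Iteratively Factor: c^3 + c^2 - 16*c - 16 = (c + 4)*(c^2 - 3*c - 4) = (c - 4)*(c + 4)*(c + 1)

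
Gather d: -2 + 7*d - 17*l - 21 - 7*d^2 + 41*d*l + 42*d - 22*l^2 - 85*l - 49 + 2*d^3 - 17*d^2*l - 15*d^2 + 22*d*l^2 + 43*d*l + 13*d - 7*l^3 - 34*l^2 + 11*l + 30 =2*d^3 + d^2*(-17*l - 22) + d*(22*l^2 + 84*l + 62) - 7*l^3 - 56*l^2 - 91*l - 42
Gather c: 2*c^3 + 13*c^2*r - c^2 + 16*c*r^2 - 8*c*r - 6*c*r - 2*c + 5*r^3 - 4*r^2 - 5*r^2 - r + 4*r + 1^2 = 2*c^3 + c^2*(13*r - 1) + c*(16*r^2 - 14*r - 2) + 5*r^3 - 9*r^2 + 3*r + 1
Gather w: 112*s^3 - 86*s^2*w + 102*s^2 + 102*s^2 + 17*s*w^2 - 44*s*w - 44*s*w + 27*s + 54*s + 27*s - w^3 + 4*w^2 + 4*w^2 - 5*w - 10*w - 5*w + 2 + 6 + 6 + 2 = 112*s^3 + 204*s^2 + 108*s - w^3 + w^2*(17*s + 8) + w*(-86*s^2 - 88*s - 20) + 16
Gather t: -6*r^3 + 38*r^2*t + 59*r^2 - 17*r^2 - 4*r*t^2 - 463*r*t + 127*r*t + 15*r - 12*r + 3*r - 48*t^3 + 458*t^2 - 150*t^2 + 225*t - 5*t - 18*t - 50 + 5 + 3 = -6*r^3 + 42*r^2 + 6*r - 48*t^3 + t^2*(308 - 4*r) + t*(38*r^2 - 336*r + 202) - 42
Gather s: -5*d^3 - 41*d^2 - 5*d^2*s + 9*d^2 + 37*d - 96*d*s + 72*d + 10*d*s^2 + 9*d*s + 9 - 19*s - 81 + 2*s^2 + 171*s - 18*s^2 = -5*d^3 - 32*d^2 + 109*d + s^2*(10*d - 16) + s*(-5*d^2 - 87*d + 152) - 72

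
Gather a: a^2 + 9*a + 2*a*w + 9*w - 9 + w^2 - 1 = a^2 + a*(2*w + 9) + w^2 + 9*w - 10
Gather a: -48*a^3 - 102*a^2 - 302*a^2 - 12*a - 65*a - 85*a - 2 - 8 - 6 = -48*a^3 - 404*a^2 - 162*a - 16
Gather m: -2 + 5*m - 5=5*m - 7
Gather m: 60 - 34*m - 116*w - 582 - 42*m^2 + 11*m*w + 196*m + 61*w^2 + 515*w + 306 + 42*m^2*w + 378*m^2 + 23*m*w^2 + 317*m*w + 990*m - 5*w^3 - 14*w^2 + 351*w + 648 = m^2*(42*w + 336) + m*(23*w^2 + 328*w + 1152) - 5*w^3 + 47*w^2 + 750*w + 432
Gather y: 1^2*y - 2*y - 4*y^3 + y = -4*y^3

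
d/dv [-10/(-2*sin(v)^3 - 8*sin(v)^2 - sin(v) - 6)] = 10*(-16*sin(v) + 3*cos(2*v) - 4)*cos(v)/(2*sin(v)^3 + 8*sin(v)^2 + sin(v) + 6)^2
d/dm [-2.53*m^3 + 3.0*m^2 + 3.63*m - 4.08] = -7.59*m^2 + 6.0*m + 3.63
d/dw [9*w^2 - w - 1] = 18*w - 1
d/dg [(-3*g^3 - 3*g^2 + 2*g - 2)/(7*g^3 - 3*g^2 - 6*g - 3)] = (30*g^4 + 8*g^3 + 93*g^2 + 6*g - 18)/(49*g^6 - 42*g^5 - 75*g^4 - 6*g^3 + 54*g^2 + 36*g + 9)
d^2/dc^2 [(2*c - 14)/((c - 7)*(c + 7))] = 4/(c + 7)^3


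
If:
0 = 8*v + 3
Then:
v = -3/8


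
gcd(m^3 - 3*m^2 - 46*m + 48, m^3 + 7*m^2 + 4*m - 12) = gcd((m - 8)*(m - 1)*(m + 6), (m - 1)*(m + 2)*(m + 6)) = m^2 + 5*m - 6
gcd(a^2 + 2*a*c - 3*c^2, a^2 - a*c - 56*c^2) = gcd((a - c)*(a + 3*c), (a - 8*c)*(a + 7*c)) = 1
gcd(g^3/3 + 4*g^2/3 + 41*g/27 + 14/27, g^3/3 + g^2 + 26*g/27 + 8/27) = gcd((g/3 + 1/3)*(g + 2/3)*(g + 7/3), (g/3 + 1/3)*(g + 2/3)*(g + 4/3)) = g^2 + 5*g/3 + 2/3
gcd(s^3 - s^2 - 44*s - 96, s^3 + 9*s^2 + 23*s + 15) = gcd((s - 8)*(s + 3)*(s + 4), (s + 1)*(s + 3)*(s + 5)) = s + 3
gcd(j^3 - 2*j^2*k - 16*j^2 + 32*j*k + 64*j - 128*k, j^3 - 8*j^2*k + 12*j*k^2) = j - 2*k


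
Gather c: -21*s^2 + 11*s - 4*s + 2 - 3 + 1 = -21*s^2 + 7*s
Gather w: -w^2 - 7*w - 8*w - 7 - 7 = -w^2 - 15*w - 14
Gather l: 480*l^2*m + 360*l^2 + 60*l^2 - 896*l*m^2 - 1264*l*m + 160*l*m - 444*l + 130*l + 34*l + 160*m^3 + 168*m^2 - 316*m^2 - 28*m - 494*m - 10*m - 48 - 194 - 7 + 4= l^2*(480*m + 420) + l*(-896*m^2 - 1104*m - 280) + 160*m^3 - 148*m^2 - 532*m - 245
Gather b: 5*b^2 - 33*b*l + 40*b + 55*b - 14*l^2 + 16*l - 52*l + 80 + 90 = 5*b^2 + b*(95 - 33*l) - 14*l^2 - 36*l + 170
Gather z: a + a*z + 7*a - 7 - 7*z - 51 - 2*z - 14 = 8*a + z*(a - 9) - 72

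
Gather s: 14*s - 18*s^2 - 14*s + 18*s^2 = 0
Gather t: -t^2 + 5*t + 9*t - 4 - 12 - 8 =-t^2 + 14*t - 24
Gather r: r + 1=r + 1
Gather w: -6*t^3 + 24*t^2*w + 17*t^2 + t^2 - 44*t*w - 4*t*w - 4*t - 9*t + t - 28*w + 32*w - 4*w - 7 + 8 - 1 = -6*t^3 + 18*t^2 - 12*t + w*(24*t^2 - 48*t)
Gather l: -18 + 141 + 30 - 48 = 105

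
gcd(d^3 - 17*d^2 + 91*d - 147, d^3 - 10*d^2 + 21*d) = d^2 - 10*d + 21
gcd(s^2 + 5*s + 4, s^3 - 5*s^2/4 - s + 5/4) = s + 1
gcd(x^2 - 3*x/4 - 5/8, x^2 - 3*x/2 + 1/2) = 1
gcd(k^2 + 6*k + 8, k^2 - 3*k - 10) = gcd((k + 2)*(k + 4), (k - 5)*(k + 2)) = k + 2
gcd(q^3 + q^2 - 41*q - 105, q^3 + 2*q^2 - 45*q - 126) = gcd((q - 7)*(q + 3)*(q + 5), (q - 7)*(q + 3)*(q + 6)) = q^2 - 4*q - 21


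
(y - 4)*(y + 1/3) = y^2 - 11*y/3 - 4/3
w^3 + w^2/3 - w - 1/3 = (w - 1)*(w + 1/3)*(w + 1)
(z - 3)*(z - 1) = z^2 - 4*z + 3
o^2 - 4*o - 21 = (o - 7)*(o + 3)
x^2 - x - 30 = (x - 6)*(x + 5)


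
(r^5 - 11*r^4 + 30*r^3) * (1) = r^5 - 11*r^4 + 30*r^3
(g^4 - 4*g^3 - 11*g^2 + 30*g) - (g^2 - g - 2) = g^4 - 4*g^3 - 12*g^2 + 31*g + 2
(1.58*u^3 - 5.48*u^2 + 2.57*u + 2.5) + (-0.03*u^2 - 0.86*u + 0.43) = 1.58*u^3 - 5.51*u^2 + 1.71*u + 2.93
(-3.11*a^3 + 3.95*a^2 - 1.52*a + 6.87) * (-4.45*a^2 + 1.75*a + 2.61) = 13.8395*a^5 - 23.02*a^4 + 5.5594*a^3 - 22.922*a^2 + 8.0553*a + 17.9307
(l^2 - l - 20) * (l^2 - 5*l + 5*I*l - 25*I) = l^4 - 6*l^3 + 5*I*l^3 - 15*l^2 - 30*I*l^2 + 100*l - 75*I*l + 500*I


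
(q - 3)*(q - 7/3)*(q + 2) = q^3 - 10*q^2/3 - 11*q/3 + 14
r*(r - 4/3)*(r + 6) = r^3 + 14*r^2/3 - 8*r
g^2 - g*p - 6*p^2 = (g - 3*p)*(g + 2*p)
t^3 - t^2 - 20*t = t*(t - 5)*(t + 4)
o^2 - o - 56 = (o - 8)*(o + 7)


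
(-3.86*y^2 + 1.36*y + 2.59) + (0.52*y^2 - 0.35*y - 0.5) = -3.34*y^2 + 1.01*y + 2.09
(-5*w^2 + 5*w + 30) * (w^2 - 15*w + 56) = -5*w^4 + 80*w^3 - 325*w^2 - 170*w + 1680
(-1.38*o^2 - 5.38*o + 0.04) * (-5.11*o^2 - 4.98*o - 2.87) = 7.0518*o^4 + 34.3642*o^3 + 30.5486*o^2 + 15.2414*o - 0.1148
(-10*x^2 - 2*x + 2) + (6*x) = -10*x^2 + 4*x + 2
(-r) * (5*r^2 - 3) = -5*r^3 + 3*r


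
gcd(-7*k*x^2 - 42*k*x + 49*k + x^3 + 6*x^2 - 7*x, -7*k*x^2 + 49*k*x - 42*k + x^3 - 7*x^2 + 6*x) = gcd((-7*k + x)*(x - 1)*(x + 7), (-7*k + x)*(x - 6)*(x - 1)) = -7*k*x + 7*k + x^2 - x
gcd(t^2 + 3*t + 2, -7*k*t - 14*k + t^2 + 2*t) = t + 2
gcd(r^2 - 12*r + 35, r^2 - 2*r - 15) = r - 5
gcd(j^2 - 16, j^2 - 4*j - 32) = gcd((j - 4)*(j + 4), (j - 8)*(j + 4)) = j + 4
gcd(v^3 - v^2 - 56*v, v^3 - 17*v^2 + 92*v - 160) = v - 8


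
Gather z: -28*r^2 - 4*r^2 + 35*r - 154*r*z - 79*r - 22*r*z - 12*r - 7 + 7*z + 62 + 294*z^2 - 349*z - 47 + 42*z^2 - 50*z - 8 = -32*r^2 - 56*r + 336*z^2 + z*(-176*r - 392)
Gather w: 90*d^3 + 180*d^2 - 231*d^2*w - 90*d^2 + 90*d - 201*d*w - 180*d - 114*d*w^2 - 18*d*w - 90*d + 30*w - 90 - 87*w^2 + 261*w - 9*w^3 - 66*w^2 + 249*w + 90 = 90*d^3 + 90*d^2 - 180*d - 9*w^3 + w^2*(-114*d - 153) + w*(-231*d^2 - 219*d + 540)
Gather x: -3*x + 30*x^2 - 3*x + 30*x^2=60*x^2 - 6*x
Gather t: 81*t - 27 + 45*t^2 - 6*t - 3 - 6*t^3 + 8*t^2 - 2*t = -6*t^3 + 53*t^2 + 73*t - 30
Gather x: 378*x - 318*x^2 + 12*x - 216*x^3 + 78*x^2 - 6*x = -216*x^3 - 240*x^2 + 384*x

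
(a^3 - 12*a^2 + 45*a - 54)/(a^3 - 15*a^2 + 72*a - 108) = (a - 3)/(a - 6)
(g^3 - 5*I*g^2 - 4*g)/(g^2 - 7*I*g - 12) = g*(g - I)/(g - 3*I)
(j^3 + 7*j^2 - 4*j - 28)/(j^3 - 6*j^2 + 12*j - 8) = (j^2 + 9*j + 14)/(j^2 - 4*j + 4)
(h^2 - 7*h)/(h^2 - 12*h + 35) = h/(h - 5)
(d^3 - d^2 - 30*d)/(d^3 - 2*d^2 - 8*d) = (-d^2 + d + 30)/(-d^2 + 2*d + 8)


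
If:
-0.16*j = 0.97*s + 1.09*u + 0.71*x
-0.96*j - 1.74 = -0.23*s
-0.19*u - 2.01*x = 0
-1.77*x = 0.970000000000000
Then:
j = -3.15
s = -5.59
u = 5.80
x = -0.55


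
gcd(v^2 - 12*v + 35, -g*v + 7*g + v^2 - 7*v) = v - 7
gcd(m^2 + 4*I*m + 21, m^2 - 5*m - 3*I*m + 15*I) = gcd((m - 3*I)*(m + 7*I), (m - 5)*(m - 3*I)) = m - 3*I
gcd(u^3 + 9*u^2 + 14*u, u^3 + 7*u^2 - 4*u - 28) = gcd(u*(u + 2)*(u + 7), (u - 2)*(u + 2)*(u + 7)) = u^2 + 9*u + 14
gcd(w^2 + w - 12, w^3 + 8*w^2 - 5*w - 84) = w^2 + w - 12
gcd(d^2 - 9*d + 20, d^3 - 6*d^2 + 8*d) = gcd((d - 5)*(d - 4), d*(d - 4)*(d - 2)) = d - 4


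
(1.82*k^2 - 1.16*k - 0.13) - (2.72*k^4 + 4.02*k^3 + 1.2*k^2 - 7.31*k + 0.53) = -2.72*k^4 - 4.02*k^3 + 0.62*k^2 + 6.15*k - 0.66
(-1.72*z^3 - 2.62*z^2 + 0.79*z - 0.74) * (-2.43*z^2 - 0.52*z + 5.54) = 4.1796*z^5 + 7.261*z^4 - 10.0861*z^3 - 13.1274*z^2 + 4.7614*z - 4.0996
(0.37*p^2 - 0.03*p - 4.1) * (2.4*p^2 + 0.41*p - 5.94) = 0.888*p^4 + 0.0797*p^3 - 12.0501*p^2 - 1.5028*p + 24.354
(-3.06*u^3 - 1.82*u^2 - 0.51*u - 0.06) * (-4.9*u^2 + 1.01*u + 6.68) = 14.994*u^5 + 5.8274*u^4 - 19.78*u^3 - 12.3787*u^2 - 3.4674*u - 0.4008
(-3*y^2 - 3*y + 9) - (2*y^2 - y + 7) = -5*y^2 - 2*y + 2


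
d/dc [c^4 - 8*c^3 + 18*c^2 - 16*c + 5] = 4*c^3 - 24*c^2 + 36*c - 16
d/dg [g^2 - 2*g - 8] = 2*g - 2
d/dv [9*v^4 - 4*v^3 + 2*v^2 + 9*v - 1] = 36*v^3 - 12*v^2 + 4*v + 9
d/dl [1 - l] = -1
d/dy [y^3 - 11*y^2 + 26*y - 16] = 3*y^2 - 22*y + 26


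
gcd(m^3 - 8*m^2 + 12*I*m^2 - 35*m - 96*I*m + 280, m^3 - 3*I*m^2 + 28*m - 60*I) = m + 5*I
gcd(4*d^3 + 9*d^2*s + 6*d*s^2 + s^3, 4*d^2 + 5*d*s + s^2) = 4*d^2 + 5*d*s + s^2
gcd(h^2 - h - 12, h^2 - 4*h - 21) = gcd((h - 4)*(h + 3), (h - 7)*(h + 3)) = h + 3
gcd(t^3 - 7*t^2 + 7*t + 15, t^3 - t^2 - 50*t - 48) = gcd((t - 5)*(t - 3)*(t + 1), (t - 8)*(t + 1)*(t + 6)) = t + 1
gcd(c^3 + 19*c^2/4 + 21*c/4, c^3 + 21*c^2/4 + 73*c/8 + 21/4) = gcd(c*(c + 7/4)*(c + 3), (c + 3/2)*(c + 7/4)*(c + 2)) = c + 7/4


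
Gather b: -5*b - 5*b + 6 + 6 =12 - 10*b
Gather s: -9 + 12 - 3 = 0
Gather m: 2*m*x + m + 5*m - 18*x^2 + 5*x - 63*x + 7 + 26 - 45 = m*(2*x + 6) - 18*x^2 - 58*x - 12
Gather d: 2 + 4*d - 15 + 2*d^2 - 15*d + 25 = 2*d^2 - 11*d + 12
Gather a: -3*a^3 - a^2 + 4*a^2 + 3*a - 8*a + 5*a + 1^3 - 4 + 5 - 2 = -3*a^3 + 3*a^2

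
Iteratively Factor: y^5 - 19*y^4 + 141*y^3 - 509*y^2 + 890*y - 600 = (y - 5)*(y^4 - 14*y^3 + 71*y^2 - 154*y + 120) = (y - 5)*(y - 3)*(y^3 - 11*y^2 + 38*y - 40) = (y - 5)^2*(y - 3)*(y^2 - 6*y + 8) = (y - 5)^2*(y - 3)*(y - 2)*(y - 4)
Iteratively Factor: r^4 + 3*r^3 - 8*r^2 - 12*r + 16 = (r + 2)*(r^3 + r^2 - 10*r + 8) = (r + 2)*(r + 4)*(r^2 - 3*r + 2) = (r - 2)*(r + 2)*(r + 4)*(r - 1)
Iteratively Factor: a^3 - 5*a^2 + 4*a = (a)*(a^2 - 5*a + 4) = a*(a - 4)*(a - 1)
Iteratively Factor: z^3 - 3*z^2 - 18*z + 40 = (z + 4)*(z^2 - 7*z + 10) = (z - 5)*(z + 4)*(z - 2)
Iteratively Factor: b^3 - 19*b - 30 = (b - 5)*(b^2 + 5*b + 6) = (b - 5)*(b + 3)*(b + 2)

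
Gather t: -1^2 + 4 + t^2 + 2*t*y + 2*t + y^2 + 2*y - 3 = t^2 + t*(2*y + 2) + y^2 + 2*y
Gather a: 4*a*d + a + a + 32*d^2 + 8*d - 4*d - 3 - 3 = a*(4*d + 2) + 32*d^2 + 4*d - 6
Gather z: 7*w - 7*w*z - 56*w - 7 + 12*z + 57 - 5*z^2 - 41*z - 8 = -49*w - 5*z^2 + z*(-7*w - 29) + 42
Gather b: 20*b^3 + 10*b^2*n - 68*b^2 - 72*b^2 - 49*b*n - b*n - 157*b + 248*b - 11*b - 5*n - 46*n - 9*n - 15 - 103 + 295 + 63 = 20*b^3 + b^2*(10*n - 140) + b*(80 - 50*n) - 60*n + 240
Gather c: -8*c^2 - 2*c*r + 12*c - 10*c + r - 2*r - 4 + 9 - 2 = -8*c^2 + c*(2 - 2*r) - r + 3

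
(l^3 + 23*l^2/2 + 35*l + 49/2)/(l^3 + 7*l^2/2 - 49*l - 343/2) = (l + 1)/(l - 7)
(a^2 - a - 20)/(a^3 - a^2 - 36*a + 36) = (a^2 - a - 20)/(a^3 - a^2 - 36*a + 36)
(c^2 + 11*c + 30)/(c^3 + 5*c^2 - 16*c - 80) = (c + 6)/(c^2 - 16)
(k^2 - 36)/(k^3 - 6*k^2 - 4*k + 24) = (k + 6)/(k^2 - 4)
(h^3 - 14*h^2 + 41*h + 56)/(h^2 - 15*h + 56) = h + 1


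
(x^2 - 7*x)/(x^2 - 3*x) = (x - 7)/(x - 3)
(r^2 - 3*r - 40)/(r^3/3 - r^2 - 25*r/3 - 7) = 3*(-r^2 + 3*r + 40)/(-r^3 + 3*r^2 + 25*r + 21)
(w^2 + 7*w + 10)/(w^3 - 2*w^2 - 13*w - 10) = (w + 5)/(w^2 - 4*w - 5)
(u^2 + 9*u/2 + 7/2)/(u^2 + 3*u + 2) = (u + 7/2)/(u + 2)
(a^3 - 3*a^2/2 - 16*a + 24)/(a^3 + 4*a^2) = 1 - 11/(2*a) + 6/a^2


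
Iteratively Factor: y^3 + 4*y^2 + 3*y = (y + 3)*(y^2 + y) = y*(y + 3)*(y + 1)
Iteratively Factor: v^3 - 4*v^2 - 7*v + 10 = (v - 5)*(v^2 + v - 2) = (v - 5)*(v + 2)*(v - 1)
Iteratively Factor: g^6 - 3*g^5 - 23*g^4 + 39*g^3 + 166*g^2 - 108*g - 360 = (g - 2)*(g^5 - g^4 - 25*g^3 - 11*g^2 + 144*g + 180) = (g - 2)*(g + 2)*(g^4 - 3*g^3 - 19*g^2 + 27*g + 90) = (g - 3)*(g - 2)*(g + 2)*(g^3 - 19*g - 30) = (g - 3)*(g - 2)*(g + 2)^2*(g^2 - 2*g - 15) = (g - 3)*(g - 2)*(g + 2)^2*(g + 3)*(g - 5)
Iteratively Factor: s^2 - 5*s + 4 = (s - 4)*(s - 1)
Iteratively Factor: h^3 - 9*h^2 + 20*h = (h - 5)*(h^2 - 4*h) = (h - 5)*(h - 4)*(h)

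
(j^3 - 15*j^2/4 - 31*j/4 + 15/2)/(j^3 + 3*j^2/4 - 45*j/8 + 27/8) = 2*(j^2 - 3*j - 10)/(2*j^2 + 3*j - 9)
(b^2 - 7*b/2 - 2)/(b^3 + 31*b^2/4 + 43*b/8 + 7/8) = 4*(b - 4)/(4*b^2 + 29*b + 7)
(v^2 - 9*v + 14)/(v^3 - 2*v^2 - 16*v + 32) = (v - 7)/(v^2 - 16)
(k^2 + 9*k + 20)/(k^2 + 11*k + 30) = (k + 4)/(k + 6)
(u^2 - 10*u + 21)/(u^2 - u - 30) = (-u^2 + 10*u - 21)/(-u^2 + u + 30)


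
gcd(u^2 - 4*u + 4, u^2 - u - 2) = u - 2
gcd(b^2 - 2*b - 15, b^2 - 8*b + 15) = b - 5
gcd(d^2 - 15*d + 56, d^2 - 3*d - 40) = d - 8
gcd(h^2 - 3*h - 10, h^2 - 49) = 1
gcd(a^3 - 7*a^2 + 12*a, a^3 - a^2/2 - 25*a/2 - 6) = a - 4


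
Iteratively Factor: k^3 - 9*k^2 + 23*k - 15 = (k - 5)*(k^2 - 4*k + 3) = (k - 5)*(k - 3)*(k - 1)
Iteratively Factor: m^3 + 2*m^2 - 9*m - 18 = (m + 2)*(m^2 - 9) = (m - 3)*(m + 2)*(m + 3)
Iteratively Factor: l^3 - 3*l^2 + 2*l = (l - 1)*(l^2 - 2*l) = (l - 2)*(l - 1)*(l)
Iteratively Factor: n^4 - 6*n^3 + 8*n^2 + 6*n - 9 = (n - 3)*(n^3 - 3*n^2 - n + 3) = (n - 3)*(n + 1)*(n^2 - 4*n + 3) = (n - 3)*(n - 1)*(n + 1)*(n - 3)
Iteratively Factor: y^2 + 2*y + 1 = (y + 1)*(y + 1)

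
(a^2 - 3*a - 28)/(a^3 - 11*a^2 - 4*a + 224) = 1/(a - 8)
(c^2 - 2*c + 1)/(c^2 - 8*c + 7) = (c - 1)/(c - 7)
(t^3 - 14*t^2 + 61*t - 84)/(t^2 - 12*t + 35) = (t^2 - 7*t + 12)/(t - 5)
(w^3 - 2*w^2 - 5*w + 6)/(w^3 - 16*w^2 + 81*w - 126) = (w^2 + w - 2)/(w^2 - 13*w + 42)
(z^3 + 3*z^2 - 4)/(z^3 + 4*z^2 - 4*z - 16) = (z^2 + z - 2)/(z^2 + 2*z - 8)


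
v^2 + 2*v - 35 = (v - 5)*(v + 7)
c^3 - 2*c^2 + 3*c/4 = c*(c - 3/2)*(c - 1/2)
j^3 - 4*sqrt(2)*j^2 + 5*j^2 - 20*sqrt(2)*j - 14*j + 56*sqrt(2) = (j - 2)*(j + 7)*(j - 4*sqrt(2))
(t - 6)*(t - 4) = t^2 - 10*t + 24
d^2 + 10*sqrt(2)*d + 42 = (d + 3*sqrt(2))*(d + 7*sqrt(2))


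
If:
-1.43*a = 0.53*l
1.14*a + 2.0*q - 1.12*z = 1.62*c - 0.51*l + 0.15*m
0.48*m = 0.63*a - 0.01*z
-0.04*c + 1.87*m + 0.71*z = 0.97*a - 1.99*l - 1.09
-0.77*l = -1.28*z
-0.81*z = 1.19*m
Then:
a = 0.00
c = 27.25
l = 0.00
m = 0.00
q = 22.07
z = 0.00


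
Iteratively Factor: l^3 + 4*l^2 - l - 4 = (l + 4)*(l^2 - 1) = (l - 1)*(l + 4)*(l + 1)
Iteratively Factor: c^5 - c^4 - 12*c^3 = (c)*(c^4 - c^3 - 12*c^2) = c*(c + 3)*(c^3 - 4*c^2) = c^2*(c + 3)*(c^2 - 4*c) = c^3*(c + 3)*(c - 4)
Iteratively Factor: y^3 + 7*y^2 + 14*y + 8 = (y + 2)*(y^2 + 5*y + 4) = (y + 1)*(y + 2)*(y + 4)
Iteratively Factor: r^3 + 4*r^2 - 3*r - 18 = (r + 3)*(r^2 + r - 6) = (r + 3)^2*(r - 2)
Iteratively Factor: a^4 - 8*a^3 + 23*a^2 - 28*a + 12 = (a - 1)*(a^3 - 7*a^2 + 16*a - 12) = (a - 3)*(a - 1)*(a^2 - 4*a + 4) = (a - 3)*(a - 2)*(a - 1)*(a - 2)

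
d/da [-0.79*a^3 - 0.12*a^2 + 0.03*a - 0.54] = -2.37*a^2 - 0.24*a + 0.03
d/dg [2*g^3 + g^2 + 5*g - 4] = 6*g^2 + 2*g + 5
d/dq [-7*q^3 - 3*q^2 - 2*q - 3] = -21*q^2 - 6*q - 2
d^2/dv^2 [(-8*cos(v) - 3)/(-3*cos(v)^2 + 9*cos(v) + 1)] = 2*(648*(1 - cos(2*v))^2*cos(v) + 324*(1 - cos(2*v))^2 + 419*cos(v) + 1386*cos(2*v) + 333*cos(3*v) - 144*cos(5*v) - 1350)/(18*cos(v) - 3*cos(2*v) - 1)^3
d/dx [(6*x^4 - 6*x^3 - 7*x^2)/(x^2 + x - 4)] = x*(12*x^4 + 12*x^3 - 108*x^2 + 65*x + 56)/(x^4 + 2*x^3 - 7*x^2 - 8*x + 16)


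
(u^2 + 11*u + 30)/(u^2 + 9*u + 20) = (u + 6)/(u + 4)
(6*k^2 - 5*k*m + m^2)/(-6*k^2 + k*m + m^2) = (-3*k + m)/(3*k + m)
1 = 1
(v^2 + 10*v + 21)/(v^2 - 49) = (v + 3)/(v - 7)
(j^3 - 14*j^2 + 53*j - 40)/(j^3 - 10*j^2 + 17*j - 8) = (j - 5)/(j - 1)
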